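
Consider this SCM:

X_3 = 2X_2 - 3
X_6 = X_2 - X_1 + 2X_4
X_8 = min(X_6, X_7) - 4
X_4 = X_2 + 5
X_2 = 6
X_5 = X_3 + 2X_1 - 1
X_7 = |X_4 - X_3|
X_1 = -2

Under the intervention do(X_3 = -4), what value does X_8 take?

11

The intervention breaks the incoming arrows to X_3: X_3 = 2X_2 - 3 no longer applies, and X_3 = -4.
X_4 = X_2 + 5  [with X_2=6]  = 11
X_6 = X_2 - X_1 + 2X_4  [with X_2=6, X_1=-2, X_4=11]  = 30
X_7 = |X_4 - X_3|  [with X_4=11, X_3=-4]  = 15
X_8 = min(X_6, X_7) - 4  [with X_6=30, X_7=15]  = 11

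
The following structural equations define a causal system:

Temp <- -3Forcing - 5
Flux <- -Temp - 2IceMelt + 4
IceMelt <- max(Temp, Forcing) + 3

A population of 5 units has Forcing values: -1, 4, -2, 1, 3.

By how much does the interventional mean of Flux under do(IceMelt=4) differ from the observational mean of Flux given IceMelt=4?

do(IceMelt=4) breaks IceMelt's dependence on Forcing. With IceMelt=4 fixed, Flux across the units is -2, 13, -5, 4, 10, mean 4.
Conditioning on IceMelt=4 selects the 2 unit(s) with Forcing ∈ {-2, 1}. Their Flux values: -5, 4. Mean = -0.5.
Difference = 4 − (-0.5) = 4.5.

4.5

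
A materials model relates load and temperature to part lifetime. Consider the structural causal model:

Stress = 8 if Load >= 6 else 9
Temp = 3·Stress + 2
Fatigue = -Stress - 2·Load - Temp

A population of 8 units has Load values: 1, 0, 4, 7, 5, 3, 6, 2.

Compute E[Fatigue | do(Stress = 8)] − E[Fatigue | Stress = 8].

6

Every unit gets Stress=8 under the intervention. Fatigue values become -36, -34, -42, -48, -44, -40, -46, -38; E[Fatigue|do(Stress=8)] = -41.
Observing Stress=8 restricts to units where Stress's equation naturally yields 8: Load ∈ {7, 6}. In that subpopulation Fatigue = -48, -46, mean -47.
Difference = -41 − (-47) = 6.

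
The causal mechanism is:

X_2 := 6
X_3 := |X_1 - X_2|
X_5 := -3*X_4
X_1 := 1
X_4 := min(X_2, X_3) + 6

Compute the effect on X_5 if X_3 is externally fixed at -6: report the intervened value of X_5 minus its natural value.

do(X_3=-6) replaces the equation X_3 := |X_1 - X_2| with the constant X_3 = -6.
X_4 = min(X_2, X_3) + 6  [with X_2=6, X_3=-6]  = 0
X_5 = -3*X_4  [with X_4=0]  = 0
Without intervention: X_3 = |X_1 - X_2|  [with X_1=1, X_2=6]  = 5; X_4 = min(X_2, X_3) + 6  [with X_2=6, X_3=5]  = 11; X_5 = -3*X_4  [with X_4=11]  = -33.
Change = 0 − (-33) = 33.

33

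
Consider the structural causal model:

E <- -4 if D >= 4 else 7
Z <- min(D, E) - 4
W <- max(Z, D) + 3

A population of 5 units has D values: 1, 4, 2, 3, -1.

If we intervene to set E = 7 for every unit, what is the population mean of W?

4.8

Every unit gets E=7 under the intervention. W values become 4, 7, 5, 6, 2; E[W|do(E=7)] = 4.8.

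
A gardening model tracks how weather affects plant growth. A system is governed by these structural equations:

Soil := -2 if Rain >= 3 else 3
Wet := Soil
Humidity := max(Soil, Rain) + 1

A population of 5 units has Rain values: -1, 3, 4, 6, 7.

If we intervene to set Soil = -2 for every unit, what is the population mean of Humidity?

Under do(Soil=-2), Soil's equation is replaced by Soil=-2 for every unit. Per-unit Humidity: 0, 4, 5, 7, 8. Mean = 4.8.

4.8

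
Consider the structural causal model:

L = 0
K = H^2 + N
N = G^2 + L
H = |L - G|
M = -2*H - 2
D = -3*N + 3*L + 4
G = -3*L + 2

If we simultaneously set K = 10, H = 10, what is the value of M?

-22

The joint intervention fixes K = 10, H = 10, removing each variable's own equation.
M = -2*H - 2  [with H=10]  = -22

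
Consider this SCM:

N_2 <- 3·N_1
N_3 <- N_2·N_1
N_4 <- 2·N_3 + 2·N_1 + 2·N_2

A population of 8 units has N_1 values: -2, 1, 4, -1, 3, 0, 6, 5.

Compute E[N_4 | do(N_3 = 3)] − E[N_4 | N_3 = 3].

do(N_3=3) breaks N_3's dependence on N_1. With N_3=3 fixed, N_4 across the units is -10, 14, 38, -2, 30, 6, 54, 46, mean 22.
Conditioning on N_3=3 selects the 2 unit(s) with N_1 ∈ {1, -1}. Their N_4 values: 14, -2. Mean = 6.
Difference = 22 − 6 = 16.

16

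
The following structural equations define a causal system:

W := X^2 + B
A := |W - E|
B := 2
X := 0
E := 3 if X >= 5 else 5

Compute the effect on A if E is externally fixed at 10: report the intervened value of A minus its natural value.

5

do(E=10) replaces the equation E := 3 if X >= 5 else 5 with the constant E = 10.
W = X^2 + B  [with X=0, B=2]  = 2
A = |W - E|  [with W=2, E=10]  = 8
Without intervention: E = 3 if X >= 5 else 5  [with X=0]  = 5; W = X^2 + B  [with X=0, B=2]  = 2; A = |W - E|  [with W=2, E=5]  = 3.
Change = 8 − 3 = 5.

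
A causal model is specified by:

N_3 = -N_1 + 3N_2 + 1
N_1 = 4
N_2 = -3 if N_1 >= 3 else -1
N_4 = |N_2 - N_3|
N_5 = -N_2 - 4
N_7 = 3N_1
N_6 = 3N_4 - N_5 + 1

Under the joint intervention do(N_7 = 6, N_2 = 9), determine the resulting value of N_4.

Under do(N_7 = 6, N_2 = 9), each intervened variable's structural equation is replaced by its fixed value.
N_3 = -N_1 + 3N_2 + 1  [with N_1=4, N_2=9]  = 24
N_4 = |N_2 - N_3|  [with N_2=9, N_3=24]  = 15

15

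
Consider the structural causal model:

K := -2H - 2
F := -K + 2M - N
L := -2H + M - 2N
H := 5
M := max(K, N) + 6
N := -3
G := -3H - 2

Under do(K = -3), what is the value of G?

The intervention breaks the incoming arrows to K: K := -2H - 2 no longer applies, and K = -3.
G is not downstream of the intervention, so its value is determined by the original equations.
G = -3H - 2  [with H=5]  = -17

-17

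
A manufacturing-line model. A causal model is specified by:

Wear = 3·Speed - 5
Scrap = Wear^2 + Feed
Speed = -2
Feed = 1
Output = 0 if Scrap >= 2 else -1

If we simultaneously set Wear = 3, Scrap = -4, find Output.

Setting Wear = 3, Scrap = -4 by intervention discards those variables' equations.
Output = 0 if Scrap >= 2 else -1  [with Scrap=-4]  = -1

-1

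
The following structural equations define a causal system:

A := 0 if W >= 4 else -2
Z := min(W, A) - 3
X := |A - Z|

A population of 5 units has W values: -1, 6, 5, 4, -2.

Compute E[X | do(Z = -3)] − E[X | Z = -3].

-0.8

The intervention sets Z=-3 in all 5 units regardless of W. Recomputing X per unit gives 1, 3, 3, 3, 1; average 2.2.
Observing Z=-3 restricts to units where Z's equation naturally yields -3: W ∈ {6, 5, 4}. In that subpopulation X = 3, 3, 3, mean 3.
Difference = 2.2 − 3 = -0.8.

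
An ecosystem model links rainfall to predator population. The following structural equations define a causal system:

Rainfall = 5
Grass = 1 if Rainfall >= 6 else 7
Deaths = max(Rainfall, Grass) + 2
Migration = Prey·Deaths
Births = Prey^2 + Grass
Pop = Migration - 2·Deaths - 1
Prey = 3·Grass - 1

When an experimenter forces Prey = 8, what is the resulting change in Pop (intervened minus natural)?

-108

The intervention breaks the incoming arrows to Prey: Prey = 3·Grass - 1 no longer applies, and Prey = 8.
Grass = 1 if Rainfall >= 6 else 7  [with Rainfall=5]  = 7
Deaths = max(Rainfall, Grass) + 2  [with Rainfall=5, Grass=7]  = 9
Migration = Prey·Deaths  [with Prey=8, Deaths=9]  = 72
Pop = Migration - 2·Deaths - 1  [with Migration=72, Deaths=9]  = 53
Without intervention: Grass = 1 if Rainfall >= 6 else 7  [with Rainfall=5]  = 7; Prey = 3·Grass - 1  [with Grass=7]  = 20; Deaths = max(Rainfall, Grass) + 2  [with Rainfall=5, Grass=7]  = 9; Migration = Prey·Deaths  [with Prey=20, Deaths=9]  = 180; Pop = Migration - 2·Deaths - 1  [with Migration=180, Deaths=9]  = 161.
Change = 53 − 161 = -108.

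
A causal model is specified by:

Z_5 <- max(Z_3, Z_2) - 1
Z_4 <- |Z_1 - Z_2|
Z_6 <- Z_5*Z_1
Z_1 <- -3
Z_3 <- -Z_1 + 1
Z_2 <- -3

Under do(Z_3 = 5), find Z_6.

-12

The intervention breaks the incoming arrows to Z_3: Z_3 <- -Z_1 + 1 no longer applies, and Z_3 = 5.
Z_5 = max(Z_3, Z_2) - 1  [with Z_3=5, Z_2=-3]  = 4
Z_6 = Z_5*Z_1  [with Z_5=4, Z_1=-3]  = -12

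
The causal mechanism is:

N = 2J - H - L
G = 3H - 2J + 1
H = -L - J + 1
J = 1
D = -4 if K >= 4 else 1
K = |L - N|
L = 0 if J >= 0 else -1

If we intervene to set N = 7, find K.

The intervention breaks the incoming arrows to N: N = 2J - H - L no longer applies, and N = 7.
L = 0 if J >= 0 else -1  [with J=1]  = 0
K = |L - N|  [with L=0, N=7]  = 7

7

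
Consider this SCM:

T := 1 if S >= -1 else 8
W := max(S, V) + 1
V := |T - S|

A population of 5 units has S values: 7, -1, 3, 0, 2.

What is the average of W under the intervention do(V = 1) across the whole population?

The intervention sets V=1 in all 5 units regardless of S. Recomputing W per unit gives 8, 2, 4, 2, 3; average 3.8.

3.8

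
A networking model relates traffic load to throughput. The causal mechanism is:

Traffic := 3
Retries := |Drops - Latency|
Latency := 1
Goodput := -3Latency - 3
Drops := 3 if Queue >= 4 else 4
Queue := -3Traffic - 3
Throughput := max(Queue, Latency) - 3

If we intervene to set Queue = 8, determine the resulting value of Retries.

2

do(Queue=8) replaces the equation Queue := -3Traffic - 3 with the constant Queue = 8.
Drops = 3 if Queue >= 4 else 4  [with Queue=8]  = 3
Retries = |Drops - Latency|  [with Drops=3, Latency=1]  = 2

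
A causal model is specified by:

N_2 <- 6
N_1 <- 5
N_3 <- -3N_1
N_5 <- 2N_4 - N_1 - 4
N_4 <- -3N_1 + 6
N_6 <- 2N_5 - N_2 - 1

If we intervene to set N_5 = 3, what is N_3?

-15

do(N_5=3) replaces the equation N_5 <- 2N_4 - N_1 - 4 with the constant N_5 = 3.
N_3 is not downstream of the intervention, so its value is determined by the original equations.
N_3 = -3N_1  [with N_1=5]  = -15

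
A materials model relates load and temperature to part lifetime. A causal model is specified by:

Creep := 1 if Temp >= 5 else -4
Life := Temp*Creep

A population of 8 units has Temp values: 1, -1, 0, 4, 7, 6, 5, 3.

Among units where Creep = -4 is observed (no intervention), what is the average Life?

Conditioning on Creep=-4 selects the 5 unit(s) with Temp ∈ {1, -1, 0, 4, 3}. Their Life values: -4, 4, 0, -16, -12. Mean = -5.6.

-5.6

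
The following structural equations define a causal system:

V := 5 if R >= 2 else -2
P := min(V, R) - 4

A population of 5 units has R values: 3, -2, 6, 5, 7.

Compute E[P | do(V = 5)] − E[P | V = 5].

-1.3

The intervention sets V=5 in all 5 units regardless of R. Recomputing P per unit gives -1, -6, 1, 1, 1; average -0.8.
E[P|V=5] averages over only the 4 units with V=5 (R = 3, 6, 5, 7): P = -1, 1, 1, 1, mean 0.5.
Difference = -0.8 − 0.5 = -1.3.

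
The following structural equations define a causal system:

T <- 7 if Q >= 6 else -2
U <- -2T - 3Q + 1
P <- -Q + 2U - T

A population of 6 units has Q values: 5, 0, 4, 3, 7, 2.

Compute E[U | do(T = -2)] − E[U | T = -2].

-2.1

Under do(T=-2), T's equation is replaced by T=-2 for every unit. Per-unit U: -10, 5, -7, -4, -16, -1. Mean = -5.5.
Conditioning on T=-2 selects the 5 unit(s) with Q ∈ {5, 0, 4, 3, 2}. Their U values: -10, 5, -7, -4, -1. Mean = -3.4.
Difference = -5.5 − (-3.4) = -2.1.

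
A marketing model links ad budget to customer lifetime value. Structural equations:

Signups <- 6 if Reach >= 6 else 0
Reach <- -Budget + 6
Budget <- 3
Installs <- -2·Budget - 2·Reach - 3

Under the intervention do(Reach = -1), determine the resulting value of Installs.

-7

The intervention breaks the incoming arrows to Reach: Reach <- -Budget + 6 no longer applies, and Reach = -1.
Installs = -2·Budget - 2·Reach - 3  [with Budget=3, Reach=-1]  = -7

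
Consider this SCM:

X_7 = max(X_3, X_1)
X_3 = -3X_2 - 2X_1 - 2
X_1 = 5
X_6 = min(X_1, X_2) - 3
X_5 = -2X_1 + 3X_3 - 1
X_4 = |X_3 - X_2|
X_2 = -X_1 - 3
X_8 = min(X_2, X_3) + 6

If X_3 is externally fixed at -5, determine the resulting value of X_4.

3

The intervention breaks the incoming arrows to X_3: X_3 = -3X_2 - 2X_1 - 2 no longer applies, and X_3 = -5.
X_2 = -X_1 - 3  [with X_1=5]  = -8
X_4 = |X_3 - X_2|  [with X_3=-5, X_2=-8]  = 3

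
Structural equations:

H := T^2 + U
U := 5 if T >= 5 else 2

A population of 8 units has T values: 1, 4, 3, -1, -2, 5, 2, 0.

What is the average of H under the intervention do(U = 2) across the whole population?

9.5

The intervention sets U=2 in all 8 units regardless of T. Recomputing H per unit gives 3, 18, 11, 3, 6, 27, 6, 2; average 9.5.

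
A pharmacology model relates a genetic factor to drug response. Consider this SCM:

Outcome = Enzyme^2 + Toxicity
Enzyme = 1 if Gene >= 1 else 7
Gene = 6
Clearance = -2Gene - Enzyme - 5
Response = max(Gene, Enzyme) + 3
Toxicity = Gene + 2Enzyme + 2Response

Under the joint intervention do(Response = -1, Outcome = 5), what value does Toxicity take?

6

Setting Response = -1, Outcome = 5 by intervention discards those variables' equations.
Enzyme = 1 if Gene >= 1 else 7  [with Gene=6]  = 1
Toxicity = Gene + 2Enzyme + 2Response  [with Gene=6, Enzyme=1, Response=-1]  = 6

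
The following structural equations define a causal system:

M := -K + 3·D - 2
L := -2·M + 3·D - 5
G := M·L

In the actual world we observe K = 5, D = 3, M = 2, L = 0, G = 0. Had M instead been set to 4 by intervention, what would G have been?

do(M=4) replaces the equation M := -K + 3·D - 2 with the constant M = 4.
L = -2·M + 3·D - 5  [with M=4, D=3]  = -4
G = M·L  [with M=4, L=-4]  = -16

-16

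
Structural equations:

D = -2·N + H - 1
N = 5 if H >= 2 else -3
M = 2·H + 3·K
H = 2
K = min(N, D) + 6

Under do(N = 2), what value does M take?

13

do(N=2) replaces the equation N = 5 if H >= 2 else -3 with the constant N = 2.
D = -2·N + H - 1  [with N=2, H=2]  = -3
K = min(N, D) + 6  [with N=2, D=-3]  = 3
M = 2·H + 3·K  [with H=2, K=3]  = 13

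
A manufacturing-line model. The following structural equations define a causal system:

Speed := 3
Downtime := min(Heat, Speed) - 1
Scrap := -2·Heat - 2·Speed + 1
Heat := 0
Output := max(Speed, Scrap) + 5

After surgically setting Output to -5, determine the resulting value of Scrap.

-5

Under do(Output=-5), the mechanism Output := max(Speed, Scrap) + 5 is discarded; Output is fixed at -5.
Since Scrap is not a descendant of the intervened variable, it is unaffected.
Scrap = -2·Heat - 2·Speed + 1  [with Heat=0, Speed=3]  = -5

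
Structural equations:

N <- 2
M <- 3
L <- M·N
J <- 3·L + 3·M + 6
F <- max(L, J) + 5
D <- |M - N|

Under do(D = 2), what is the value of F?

38

do(D=2) replaces the equation D <- |M - N| with the constant D = 2.
Since F is not a descendant of the intervened variable, it is unaffected.
L = M·N  [with M=3, N=2]  = 6
J = 3·L + 3·M + 6  [with L=6, M=3]  = 33
F = max(L, J) + 5  [with L=6, J=33]  = 38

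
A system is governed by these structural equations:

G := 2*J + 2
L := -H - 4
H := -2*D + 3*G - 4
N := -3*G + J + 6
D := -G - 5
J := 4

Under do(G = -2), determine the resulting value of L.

0

Under do(G=-2), the mechanism G := 2*J + 2 is discarded; G is fixed at -2.
D = -G - 5  [with G=-2]  = -3
H = -2*D + 3*G - 4  [with D=-3, G=-2]  = -4
L = -H - 4  [with H=-4]  = 0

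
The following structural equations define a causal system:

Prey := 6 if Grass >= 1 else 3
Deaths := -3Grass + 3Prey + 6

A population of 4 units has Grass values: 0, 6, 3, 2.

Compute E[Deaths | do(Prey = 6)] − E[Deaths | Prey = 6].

The intervention sets Prey=6 in all 4 units regardless of Grass. Recomputing Deaths per unit gives 24, 6, 15, 18; average 15.75.
Conditioning on Prey=6 selects the 3 unit(s) with Grass ∈ {6, 3, 2}. Their Deaths values: 6, 15, 18. Mean = 13.
Difference = 15.75 − 13 = 2.75.

2.75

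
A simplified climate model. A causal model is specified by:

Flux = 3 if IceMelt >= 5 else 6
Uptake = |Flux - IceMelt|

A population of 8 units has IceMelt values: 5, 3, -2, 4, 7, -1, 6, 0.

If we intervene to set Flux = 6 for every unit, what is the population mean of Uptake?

3.5

do(Flux=6) breaks Flux's dependence on IceMelt. With Flux=6 fixed, Uptake across the units is 1, 3, 8, 2, 1, 7, 0, 6, mean 3.5.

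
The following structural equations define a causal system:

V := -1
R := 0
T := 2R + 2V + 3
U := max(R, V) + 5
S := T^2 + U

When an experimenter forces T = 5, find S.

30

do(T=5) replaces the equation T := 2R + 2V + 3 with the constant T = 5.
U = max(R, V) + 5  [with R=0, V=-1]  = 5
S = T^2 + U  [with T=5, U=5]  = 30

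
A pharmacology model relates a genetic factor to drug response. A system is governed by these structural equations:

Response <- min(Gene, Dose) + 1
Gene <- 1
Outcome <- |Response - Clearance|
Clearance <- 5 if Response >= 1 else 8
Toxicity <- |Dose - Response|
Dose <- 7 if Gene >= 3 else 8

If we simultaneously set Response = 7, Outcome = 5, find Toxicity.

1

Setting Response = 7, Outcome = 5 by intervention discards those variables' equations.
Dose = 7 if Gene >= 3 else 8  [with Gene=1]  = 8
Toxicity = |Dose - Response|  [with Dose=8, Response=7]  = 1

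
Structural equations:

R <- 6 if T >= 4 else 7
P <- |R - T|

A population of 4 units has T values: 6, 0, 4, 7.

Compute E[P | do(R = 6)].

2.25

Under do(R=6), R's equation is replaced by R=6 for every unit. Per-unit P: 0, 6, 2, 1. Mean = 2.25.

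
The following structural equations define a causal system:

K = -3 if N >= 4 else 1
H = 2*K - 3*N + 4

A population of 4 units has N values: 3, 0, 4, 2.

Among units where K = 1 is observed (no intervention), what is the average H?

E[H|K=1] averages over only the 3 units with K=1 (N = 3, 0, 2): H = -3, 6, 0, mean 1.

1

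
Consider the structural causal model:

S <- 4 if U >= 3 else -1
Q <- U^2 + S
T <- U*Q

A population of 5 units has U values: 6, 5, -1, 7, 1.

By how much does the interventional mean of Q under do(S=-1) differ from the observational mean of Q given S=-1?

Under do(S=-1), S's equation is replaced by S=-1 for every unit. Per-unit Q: 35, 24, 0, 48, 0. Mean = 21.4.
E[Q|S=-1] averages over only the 2 units with S=-1 (U = -1, 1): Q = 0, 0, mean 0.
Difference = 21.4 − 0 = 21.4.

21.4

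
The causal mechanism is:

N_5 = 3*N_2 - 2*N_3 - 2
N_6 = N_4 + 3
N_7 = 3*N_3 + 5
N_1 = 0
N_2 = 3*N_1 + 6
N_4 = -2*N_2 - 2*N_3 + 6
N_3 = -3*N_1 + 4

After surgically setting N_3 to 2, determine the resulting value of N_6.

The intervention breaks the incoming arrows to N_3: N_3 = -3*N_1 + 4 no longer applies, and N_3 = 2.
N_2 = 3*N_1 + 6  [with N_1=0]  = 6
N_4 = -2*N_2 - 2*N_3 + 6  [with N_2=6, N_3=2]  = -10
N_6 = N_4 + 3  [with N_4=-10]  = -7

-7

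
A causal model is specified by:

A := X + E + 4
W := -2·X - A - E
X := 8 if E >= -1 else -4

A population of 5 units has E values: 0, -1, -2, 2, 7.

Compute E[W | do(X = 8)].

Under do(X=8), X's equation is replaced by X=8 for every unit. Per-unit W: -28, -26, -24, -32, -42. Mean = -30.4.

-30.4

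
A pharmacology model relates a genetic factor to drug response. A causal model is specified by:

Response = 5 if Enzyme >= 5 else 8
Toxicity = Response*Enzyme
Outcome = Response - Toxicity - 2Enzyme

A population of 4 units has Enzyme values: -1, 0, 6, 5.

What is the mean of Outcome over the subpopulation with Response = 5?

Observing Response=5 restricts to units where Response's equation naturally yields 5: Enzyme ∈ {6, 5}. In that subpopulation Outcome = -37, -30, mean -33.5.

-33.5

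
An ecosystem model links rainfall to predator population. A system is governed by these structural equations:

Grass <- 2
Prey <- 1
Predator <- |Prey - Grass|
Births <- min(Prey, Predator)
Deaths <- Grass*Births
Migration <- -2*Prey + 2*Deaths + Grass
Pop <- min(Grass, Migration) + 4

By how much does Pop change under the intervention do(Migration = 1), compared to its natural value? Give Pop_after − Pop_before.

-1

Intervening sets Migration = 1 and removes its equation (Migration <- -2*Prey + 2*Deaths + Grass).
Pop = min(Grass, Migration) + 4  [with Grass=2, Migration=1]  = 5
Without intervention: Predator = |Prey - Grass|  [with Prey=1, Grass=2]  = 1; Births = min(Prey, Predator)  [with Prey=1, Predator=1]  = 1; Deaths = Grass*Births  [with Grass=2, Births=1]  = 2; Migration = -2*Prey + 2*Deaths + Grass  [with Prey=1, Deaths=2, Grass=2]  = 4; Pop = min(Grass, Migration) + 4  [with Grass=2, Migration=4]  = 6.
Change = 5 − 6 = -1.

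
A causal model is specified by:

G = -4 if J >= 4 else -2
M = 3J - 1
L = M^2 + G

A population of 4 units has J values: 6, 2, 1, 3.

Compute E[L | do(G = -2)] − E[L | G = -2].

64.5

do(G=-2) breaks G's dependence on J. With G=-2 fixed, L across the units is 287, 23, 2, 62, mean 93.5.
Observing G=-2 restricts to units where G's equation naturally yields -2: J ∈ {2, 1, 3}. In that subpopulation L = 23, 2, 62, mean 29.
Difference = 93.5 − 29 = 64.5.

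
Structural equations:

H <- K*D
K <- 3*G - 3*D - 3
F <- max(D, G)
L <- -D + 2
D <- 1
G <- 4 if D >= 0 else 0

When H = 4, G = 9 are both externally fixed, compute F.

9

The joint intervention fixes H = 4, G = 9, removing each variable's own equation.
F = max(D, G)  [with D=1, G=9]  = 9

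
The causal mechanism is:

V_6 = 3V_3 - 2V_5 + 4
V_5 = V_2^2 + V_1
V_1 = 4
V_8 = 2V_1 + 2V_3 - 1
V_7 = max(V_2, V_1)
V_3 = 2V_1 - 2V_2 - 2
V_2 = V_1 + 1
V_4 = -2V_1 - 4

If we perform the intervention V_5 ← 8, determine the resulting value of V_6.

The intervention breaks the incoming arrows to V_5: V_5 = V_2^2 + V_1 no longer applies, and V_5 = 8.
V_2 = V_1 + 1  [with V_1=4]  = 5
V_3 = 2V_1 - 2V_2 - 2  [with V_1=4, V_2=5]  = -4
V_6 = 3V_3 - 2V_5 + 4  [with V_3=-4, V_5=8]  = -24

-24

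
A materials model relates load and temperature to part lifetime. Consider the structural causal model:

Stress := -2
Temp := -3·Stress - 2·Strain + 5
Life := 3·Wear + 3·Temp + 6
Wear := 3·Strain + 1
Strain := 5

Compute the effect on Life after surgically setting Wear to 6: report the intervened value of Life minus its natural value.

-30

Intervening sets Wear = 6 and removes its equation (Wear := 3·Strain + 1).
Temp = -3·Stress - 2·Strain + 5  [with Stress=-2, Strain=5]  = 1
Life = 3·Wear + 3·Temp + 6  [with Wear=6, Temp=1]  = 27
Without intervention: Temp = -3·Stress - 2·Strain + 5  [with Stress=-2, Strain=5]  = 1; Wear = 3·Strain + 1  [with Strain=5]  = 16; Life = 3·Wear + 3·Temp + 6  [with Wear=16, Temp=1]  = 57.
Change = 27 − 57 = -30.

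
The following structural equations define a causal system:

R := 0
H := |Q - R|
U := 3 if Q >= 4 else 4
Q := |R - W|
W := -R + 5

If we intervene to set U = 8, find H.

The intervention breaks the incoming arrows to U: U := 3 if Q >= 4 else 4 no longer applies, and U = 8.
Since H is not a descendant of the intervened variable, it is unaffected.
W = -R + 5  [with R=0]  = 5
Q = |R - W|  [with R=0, W=5]  = 5
H = |Q - R|  [with Q=5, R=0]  = 5

5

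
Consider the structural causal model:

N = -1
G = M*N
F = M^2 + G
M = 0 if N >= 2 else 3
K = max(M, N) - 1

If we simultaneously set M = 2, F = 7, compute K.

1

Setting M = 2, F = 7 by intervention discards those variables' equations.
K = max(M, N) - 1  [with M=2, N=-1]  = 1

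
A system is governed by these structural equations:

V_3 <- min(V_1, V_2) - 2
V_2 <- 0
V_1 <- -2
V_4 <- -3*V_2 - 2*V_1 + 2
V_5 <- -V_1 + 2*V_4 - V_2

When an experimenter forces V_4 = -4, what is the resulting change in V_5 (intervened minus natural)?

-20

Intervening sets V_4 = -4 and removes its equation (V_4 <- -3*V_2 - 2*V_1 + 2).
V_5 = -V_1 + 2*V_4 - V_2  [with V_1=-2, V_4=-4, V_2=0]  = -6
Without intervention: V_4 = -3*V_2 - 2*V_1 + 2  [with V_2=0, V_1=-2]  = 6; V_5 = -V_1 + 2*V_4 - V_2  [with V_1=-2, V_4=6, V_2=0]  = 14.
Change = -6 − 14 = -20.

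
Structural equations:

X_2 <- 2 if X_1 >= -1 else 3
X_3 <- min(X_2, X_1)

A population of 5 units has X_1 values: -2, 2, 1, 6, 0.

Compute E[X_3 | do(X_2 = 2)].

0.6

do(X_2=2) breaks X_2's dependence on X_1. With X_2=2 fixed, X_3 across the units is -2, 2, 1, 2, 0, mean 0.6.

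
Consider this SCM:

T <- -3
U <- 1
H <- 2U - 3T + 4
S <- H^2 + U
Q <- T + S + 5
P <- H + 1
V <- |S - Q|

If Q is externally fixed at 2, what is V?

Under do(Q=2), the mechanism Q <- T + S + 5 is discarded; Q is fixed at 2.
H = 2U - 3T + 4  [with U=1, T=-3]  = 15
S = H^2 + U  [with H=15, U=1]  = 226
V = |S - Q|  [with S=226, Q=2]  = 224

224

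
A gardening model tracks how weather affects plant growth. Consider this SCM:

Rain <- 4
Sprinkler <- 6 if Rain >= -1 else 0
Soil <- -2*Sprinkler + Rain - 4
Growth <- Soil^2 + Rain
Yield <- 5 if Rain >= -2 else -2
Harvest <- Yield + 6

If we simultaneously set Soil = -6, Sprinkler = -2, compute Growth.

40

The joint intervention fixes Soil = -6, Sprinkler = -2, removing each variable's own equation.
Growth = Soil^2 + Rain  [with Soil=-6, Rain=4]  = 40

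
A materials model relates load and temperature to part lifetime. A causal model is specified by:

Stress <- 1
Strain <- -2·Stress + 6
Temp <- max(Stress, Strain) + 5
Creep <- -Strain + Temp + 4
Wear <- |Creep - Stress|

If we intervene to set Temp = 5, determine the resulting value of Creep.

The intervention breaks the incoming arrows to Temp: Temp <- max(Stress, Strain) + 5 no longer applies, and Temp = 5.
Strain = -2·Stress + 6  [with Stress=1]  = 4
Creep = -Strain + Temp + 4  [with Strain=4, Temp=5]  = 5

5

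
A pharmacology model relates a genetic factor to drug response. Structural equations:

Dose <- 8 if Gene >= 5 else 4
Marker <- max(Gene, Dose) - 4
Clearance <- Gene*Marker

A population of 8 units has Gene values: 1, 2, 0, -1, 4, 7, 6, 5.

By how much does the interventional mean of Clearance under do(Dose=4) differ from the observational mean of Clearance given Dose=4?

do(Dose=4) breaks Dose's dependence on Gene. With Dose=4 fixed, Clearance across the units is 0, 0, 0, 0, 0, 21, 12, 5, mean 4.75.
E[Clearance|Dose=4] averages over only the 5 units with Dose=4 (Gene = 1, 2, 0, -1, 4): Clearance = 0, 0, 0, 0, 0, mean 0.
Difference = 4.75 − 0 = 4.75.

4.75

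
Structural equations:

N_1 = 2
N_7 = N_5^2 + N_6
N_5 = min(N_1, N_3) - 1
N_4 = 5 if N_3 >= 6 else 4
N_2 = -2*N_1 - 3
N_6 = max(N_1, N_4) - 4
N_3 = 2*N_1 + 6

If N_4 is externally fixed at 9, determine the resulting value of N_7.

6

The intervention breaks the incoming arrows to N_4: N_4 = 5 if N_3 >= 6 else 4 no longer applies, and N_4 = 9.
N_3 = 2*N_1 + 6  [with N_1=2]  = 10
N_5 = min(N_1, N_3) - 1  [with N_1=2, N_3=10]  = 1
N_6 = max(N_1, N_4) - 4  [with N_1=2, N_4=9]  = 5
N_7 = N_5^2 + N_6  [with N_5=1, N_6=5]  = 6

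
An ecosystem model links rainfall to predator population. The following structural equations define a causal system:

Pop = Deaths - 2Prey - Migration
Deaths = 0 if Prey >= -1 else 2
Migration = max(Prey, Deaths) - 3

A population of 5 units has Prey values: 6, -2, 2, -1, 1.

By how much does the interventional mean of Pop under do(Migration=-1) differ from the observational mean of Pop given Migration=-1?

-3

Every unit gets Migration=-1 under the intervention. Pop values become -11, 7, -3, 3, -1; E[Pop|do(Migration=-1)] = -1.
Conditioning on Migration=-1 selects the 2 unit(s) with Prey ∈ {-2, 2}. Their Pop values: 7, -3. Mean = 2.
Difference = -1 − 2 = -3.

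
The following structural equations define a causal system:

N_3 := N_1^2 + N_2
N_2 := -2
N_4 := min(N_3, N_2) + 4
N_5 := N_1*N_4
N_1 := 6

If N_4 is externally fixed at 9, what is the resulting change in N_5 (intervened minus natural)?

42

Intervening sets N_4 = 9 and removes its equation (N_4 := min(N_3, N_2) + 4).
N_5 = N_1*N_4  [with N_1=6, N_4=9]  = 54
Without intervention: N_3 = N_1^2 + N_2  [with N_1=6, N_2=-2]  = 34; N_4 = min(N_3, N_2) + 4  [with N_3=34, N_2=-2]  = 2; N_5 = N_1*N_4  [with N_1=6, N_4=2]  = 12.
Change = 54 − 12 = 42.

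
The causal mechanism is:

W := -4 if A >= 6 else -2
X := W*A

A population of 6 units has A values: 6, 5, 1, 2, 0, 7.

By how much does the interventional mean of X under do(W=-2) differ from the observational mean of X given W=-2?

Under do(W=-2), W's equation is replaced by W=-2 for every unit. Per-unit X: -12, -10, -2, -4, 0, -14. Mean = -7.
E[X|W=-2] averages over only the 4 units with W=-2 (A = 5, 1, 2, 0): X = -10, -2, -4, 0, mean -4.
Difference = -7 − (-4) = -3.

-3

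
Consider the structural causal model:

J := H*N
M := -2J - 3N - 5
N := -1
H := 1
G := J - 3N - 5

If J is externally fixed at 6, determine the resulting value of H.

Under do(J=6), the mechanism J := H*N is discarded; J is fixed at 6.
H is not downstream of the intervention, so its value is determined by the original equations.

1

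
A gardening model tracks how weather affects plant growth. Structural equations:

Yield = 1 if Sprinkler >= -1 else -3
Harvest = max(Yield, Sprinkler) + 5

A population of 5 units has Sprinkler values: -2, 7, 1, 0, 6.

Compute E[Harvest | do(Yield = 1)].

do(Yield=1) breaks Yield's dependence on Sprinkler. With Yield=1 fixed, Harvest across the units is 6, 12, 6, 6, 11, mean 8.2.

8.2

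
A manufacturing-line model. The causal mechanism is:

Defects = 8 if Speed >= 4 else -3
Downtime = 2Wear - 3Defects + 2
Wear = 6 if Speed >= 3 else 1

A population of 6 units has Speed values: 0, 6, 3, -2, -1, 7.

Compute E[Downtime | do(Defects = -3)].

do(Defects=-3) breaks Defects's dependence on Speed. With Defects=-3 fixed, Downtime across the units is 13, 23, 23, 13, 13, 23, mean 18.

18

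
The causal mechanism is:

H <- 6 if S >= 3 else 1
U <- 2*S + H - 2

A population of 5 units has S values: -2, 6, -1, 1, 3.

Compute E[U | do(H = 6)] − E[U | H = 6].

The intervention sets H=6 in all 5 units regardless of S. Recomputing U per unit gives 0, 16, 2, 6, 10; average 6.8.
E[U|H=6] averages over only the 2 units with H=6 (S = 6, 3): U = 16, 10, mean 13.
Difference = 6.8 − 13 = -6.2.

-6.2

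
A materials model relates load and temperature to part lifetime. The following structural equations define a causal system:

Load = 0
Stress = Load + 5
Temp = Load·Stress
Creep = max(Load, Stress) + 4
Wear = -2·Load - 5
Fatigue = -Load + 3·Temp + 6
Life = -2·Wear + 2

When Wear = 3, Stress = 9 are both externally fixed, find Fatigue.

The joint intervention fixes Wear = 3, Stress = 9, removing each variable's own equation.
Temp = Load·Stress  [with Load=0, Stress=9]  = 0
Fatigue = -Load + 3·Temp + 6  [with Load=0, Temp=0]  = 6

6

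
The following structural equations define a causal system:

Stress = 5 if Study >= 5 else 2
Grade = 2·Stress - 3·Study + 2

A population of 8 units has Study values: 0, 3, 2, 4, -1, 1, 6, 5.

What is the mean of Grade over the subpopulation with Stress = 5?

-4.5

Observing Stress=5 restricts to units where Stress's equation naturally yields 5: Study ∈ {6, 5}. In that subpopulation Grade = -6, -3, mean -4.5.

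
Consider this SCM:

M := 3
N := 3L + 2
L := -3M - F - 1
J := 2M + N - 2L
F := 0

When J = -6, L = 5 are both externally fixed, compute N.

17

Under do(J = -6, L = 5), each intervened variable's structural equation is replaced by its fixed value.
N = 3L + 2  [with L=5]  = 17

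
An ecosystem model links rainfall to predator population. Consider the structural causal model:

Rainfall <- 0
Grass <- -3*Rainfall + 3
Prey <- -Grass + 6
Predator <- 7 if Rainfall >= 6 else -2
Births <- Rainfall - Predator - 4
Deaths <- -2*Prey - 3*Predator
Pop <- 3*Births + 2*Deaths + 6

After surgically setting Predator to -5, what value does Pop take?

27

The intervention breaks the incoming arrows to Predator: Predator <- 7 if Rainfall >= 6 else -2 no longer applies, and Predator = -5.
Grass = -3*Rainfall + 3  [with Rainfall=0]  = 3
Prey = -Grass + 6  [with Grass=3]  = 3
Births = Rainfall - Predator - 4  [with Rainfall=0, Predator=-5]  = 1
Deaths = -2*Prey - 3*Predator  [with Prey=3, Predator=-5]  = 9
Pop = 3*Births + 2*Deaths + 6  [with Births=1, Deaths=9]  = 27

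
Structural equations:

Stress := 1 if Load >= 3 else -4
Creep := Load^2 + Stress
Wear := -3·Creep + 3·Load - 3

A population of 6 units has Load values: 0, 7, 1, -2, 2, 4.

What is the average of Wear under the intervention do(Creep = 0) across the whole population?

3

The intervention sets Creep=0 in all 6 units regardless of Load. Recomputing Wear per unit gives -3, 18, 0, -9, 3, 9; average 3.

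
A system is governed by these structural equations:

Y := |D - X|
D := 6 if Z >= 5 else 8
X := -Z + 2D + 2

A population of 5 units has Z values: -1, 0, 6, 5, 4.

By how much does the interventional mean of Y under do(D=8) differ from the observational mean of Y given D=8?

do(D=8) breaks D's dependence on Z. With D=8 fixed, Y across the units is 11, 10, 4, 5, 6, mean 7.2.
Observing D=8 restricts to units where D's equation naturally yields 8: Z ∈ {-1, 0, 4}. In that subpopulation Y = 11, 10, 6, mean 9.
Difference = 7.2 − 9 = -1.8.

-1.8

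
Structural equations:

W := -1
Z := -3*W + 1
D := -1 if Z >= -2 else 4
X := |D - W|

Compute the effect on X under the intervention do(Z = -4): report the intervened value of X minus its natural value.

5

Under do(Z=-4), the mechanism Z := -3*W + 1 is discarded; Z is fixed at -4.
D = -1 if Z >= -2 else 4  [with Z=-4]  = 4
X = |D - W|  [with D=4, W=-1]  = 5
Without intervention: Z = -3*W + 1  [with W=-1]  = 4; D = -1 if Z >= -2 else 4  [with Z=4]  = -1; X = |D - W|  [with D=-1, W=-1]  = 0.
Change = 5 − 0 = 5.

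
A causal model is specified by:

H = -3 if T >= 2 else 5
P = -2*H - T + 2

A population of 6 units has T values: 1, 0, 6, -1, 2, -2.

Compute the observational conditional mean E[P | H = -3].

4

Observing H=-3 restricts to units where H's equation naturally yields -3: T ∈ {6, 2}. In that subpopulation P = 2, 6, mean 4.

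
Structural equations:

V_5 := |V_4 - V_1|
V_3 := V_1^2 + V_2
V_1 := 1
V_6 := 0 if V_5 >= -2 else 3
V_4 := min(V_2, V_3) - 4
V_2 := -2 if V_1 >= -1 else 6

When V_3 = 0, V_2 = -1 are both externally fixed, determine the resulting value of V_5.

Setting V_3 = 0, V_2 = -1 by intervention discards those variables' equations.
V_4 = min(V_2, V_3) - 4  [with V_2=-1, V_3=0]  = -5
V_5 = |V_4 - V_1|  [with V_4=-5, V_1=1]  = 6

6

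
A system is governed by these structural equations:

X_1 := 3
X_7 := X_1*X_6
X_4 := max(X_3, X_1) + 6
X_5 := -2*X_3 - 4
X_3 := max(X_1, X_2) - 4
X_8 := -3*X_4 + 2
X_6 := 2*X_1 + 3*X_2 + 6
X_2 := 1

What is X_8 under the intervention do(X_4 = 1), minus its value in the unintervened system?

do(X_4=1) replaces the equation X_4 := max(X_3, X_1) + 6 with the constant X_4 = 1.
X_8 = -3*X_4 + 2  [with X_4=1]  = -1
Without intervention: X_3 = max(X_1, X_2) - 4  [with X_1=3, X_2=1]  = -1; X_4 = max(X_3, X_1) + 6  [with X_3=-1, X_1=3]  = 9; X_8 = -3*X_4 + 2  [with X_4=9]  = -25.
Change = -1 − (-25) = 24.

24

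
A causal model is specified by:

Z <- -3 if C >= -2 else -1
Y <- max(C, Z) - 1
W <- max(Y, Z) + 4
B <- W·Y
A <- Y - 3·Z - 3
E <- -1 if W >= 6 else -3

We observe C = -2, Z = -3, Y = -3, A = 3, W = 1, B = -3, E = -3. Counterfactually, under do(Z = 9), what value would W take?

13

do(Z=9) replaces the equation Z <- -3 if C >= -2 else -1 with the constant Z = 9.
Y = max(C, Z) - 1  [with C=-2, Z=9]  = 8
W = max(Y, Z) + 4  [with Y=8, Z=9]  = 13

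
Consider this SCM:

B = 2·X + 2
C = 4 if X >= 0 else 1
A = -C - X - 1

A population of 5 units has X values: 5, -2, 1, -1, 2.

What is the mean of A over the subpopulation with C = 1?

Observing C=1 restricts to units where C's equation naturally yields 1: X ∈ {-2, -1}. In that subpopulation A = 0, -1, mean -0.5.

-0.5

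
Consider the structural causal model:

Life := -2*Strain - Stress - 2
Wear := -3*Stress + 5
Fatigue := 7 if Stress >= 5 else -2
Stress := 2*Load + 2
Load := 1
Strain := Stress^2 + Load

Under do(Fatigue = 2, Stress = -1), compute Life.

The joint intervention fixes Fatigue = 2, Stress = -1, removing each variable's own equation.
Strain = Stress^2 + Load  [with Stress=-1, Load=1]  = 2
Life = -2*Strain - Stress - 2  [with Strain=2, Stress=-1]  = -5

-5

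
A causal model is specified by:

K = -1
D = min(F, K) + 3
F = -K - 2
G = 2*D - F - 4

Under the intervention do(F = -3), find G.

Under do(F=-3), the mechanism F = -K - 2 is discarded; F is fixed at -3.
D = min(F, K) + 3  [with F=-3, K=-1]  = 0
G = 2*D - F - 4  [with D=0, F=-3]  = -1

-1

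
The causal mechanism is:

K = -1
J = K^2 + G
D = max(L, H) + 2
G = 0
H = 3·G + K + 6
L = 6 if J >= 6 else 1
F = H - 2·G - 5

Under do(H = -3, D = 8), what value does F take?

Under do(H = -3, D = 8), each intervened variable's structural equation is replaced by its fixed value.
F = H - 2·G - 5  [with H=-3, G=0]  = -8

-8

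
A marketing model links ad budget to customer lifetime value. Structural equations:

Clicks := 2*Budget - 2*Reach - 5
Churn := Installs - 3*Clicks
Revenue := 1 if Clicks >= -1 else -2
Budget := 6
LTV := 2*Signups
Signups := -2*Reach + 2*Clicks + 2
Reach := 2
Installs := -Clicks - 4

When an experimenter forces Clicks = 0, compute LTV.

-4

The intervention breaks the incoming arrows to Clicks: Clicks := 2*Budget - 2*Reach - 5 no longer applies, and Clicks = 0.
Signups = -2*Reach + 2*Clicks + 2  [with Reach=2, Clicks=0]  = -2
LTV = 2*Signups  [with Signups=-2]  = -4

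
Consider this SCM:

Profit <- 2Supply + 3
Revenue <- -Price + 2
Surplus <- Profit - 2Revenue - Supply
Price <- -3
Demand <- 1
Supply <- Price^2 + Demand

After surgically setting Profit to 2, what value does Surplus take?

-18

The intervention breaks the incoming arrows to Profit: Profit <- 2Supply + 3 no longer applies, and Profit = 2.
Supply = Price^2 + Demand  [with Price=-3, Demand=1]  = 10
Revenue = -Price + 2  [with Price=-3]  = 5
Surplus = Profit - 2Revenue - Supply  [with Profit=2, Revenue=5, Supply=10]  = -18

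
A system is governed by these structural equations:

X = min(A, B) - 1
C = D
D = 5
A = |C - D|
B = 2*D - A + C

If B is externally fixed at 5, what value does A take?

0

Under do(B=5), the mechanism B = 2*D - A + C is discarded; B is fixed at 5.
Since A is not a descendant of the intervened variable, it is unaffected.
C = D  [with D=5]  = 5
A = |C - D|  [with C=5, D=5]  = 0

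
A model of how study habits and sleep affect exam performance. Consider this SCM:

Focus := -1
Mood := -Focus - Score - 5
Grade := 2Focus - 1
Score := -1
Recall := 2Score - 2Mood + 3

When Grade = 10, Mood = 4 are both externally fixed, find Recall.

-7

Under do(Grade = 10, Mood = 4), each intervened variable's structural equation is replaced by its fixed value.
Recall = 2Score - 2Mood + 3  [with Score=-1, Mood=4]  = -7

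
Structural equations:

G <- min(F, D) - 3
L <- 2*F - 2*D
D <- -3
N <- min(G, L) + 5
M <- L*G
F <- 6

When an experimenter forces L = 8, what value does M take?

The intervention breaks the incoming arrows to L: L <- 2*F - 2*D no longer applies, and L = 8.
G = min(F, D) - 3  [with F=6, D=-3]  = -6
M = L*G  [with L=8, G=-6]  = -48

-48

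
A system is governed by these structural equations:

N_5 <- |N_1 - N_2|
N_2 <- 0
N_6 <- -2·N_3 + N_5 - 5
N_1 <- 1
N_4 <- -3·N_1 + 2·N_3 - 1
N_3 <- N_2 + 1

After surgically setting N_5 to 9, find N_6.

2

The intervention breaks the incoming arrows to N_5: N_5 <- |N_1 - N_2| no longer applies, and N_5 = 9.
N_3 = N_2 + 1  [with N_2=0]  = 1
N_6 = -2·N_3 + N_5 - 5  [with N_3=1, N_5=9]  = 2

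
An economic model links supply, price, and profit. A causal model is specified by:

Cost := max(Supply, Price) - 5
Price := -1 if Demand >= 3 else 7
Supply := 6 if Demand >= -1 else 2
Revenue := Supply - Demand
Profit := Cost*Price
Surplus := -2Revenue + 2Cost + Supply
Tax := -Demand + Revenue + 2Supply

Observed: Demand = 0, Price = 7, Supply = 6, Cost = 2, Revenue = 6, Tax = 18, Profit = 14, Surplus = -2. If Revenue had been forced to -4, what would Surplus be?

18

do(Revenue=-4) replaces the equation Revenue := Supply - Demand with the constant Revenue = -4.
Price = -1 if Demand >= 3 else 7  [with Demand=0]  = 7
Supply = 6 if Demand >= -1 else 2  [with Demand=0]  = 6
Cost = max(Supply, Price) - 5  [with Supply=6, Price=7]  = 2
Surplus = -2Revenue + 2Cost + Supply  [with Revenue=-4, Cost=2, Supply=6]  = 18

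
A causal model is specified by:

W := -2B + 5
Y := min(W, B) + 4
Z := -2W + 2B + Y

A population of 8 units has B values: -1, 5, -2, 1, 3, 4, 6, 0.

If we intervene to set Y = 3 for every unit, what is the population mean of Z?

do(Y=3) breaks Y's dependence on B. With Y=3 fixed, Z across the units is -13, 23, -19, -1, 11, 17, 29, -7, mean 5.

5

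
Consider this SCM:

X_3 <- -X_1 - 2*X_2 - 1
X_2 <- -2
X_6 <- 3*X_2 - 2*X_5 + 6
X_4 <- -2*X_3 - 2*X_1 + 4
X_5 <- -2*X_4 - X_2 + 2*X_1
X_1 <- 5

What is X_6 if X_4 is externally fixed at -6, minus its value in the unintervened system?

-16

Under do(X_4=-6), the mechanism X_4 <- -2*X_3 - 2*X_1 + 4 is discarded; X_4 is fixed at -6.
X_5 = -2*X_4 - X_2 + 2*X_1  [with X_4=-6, X_2=-2, X_1=5]  = 24
X_6 = 3*X_2 - 2*X_5 + 6  [with X_2=-2, X_5=24]  = -48
Without intervention: X_3 = -X_1 - 2*X_2 - 1  [with X_1=5, X_2=-2]  = -2; X_4 = -2*X_3 - 2*X_1 + 4  [with X_3=-2, X_1=5]  = -2; X_5 = -2*X_4 - X_2 + 2*X_1  [with X_4=-2, X_2=-2, X_1=5]  = 16; X_6 = 3*X_2 - 2*X_5 + 6  [with X_2=-2, X_5=16]  = -32.
Change = -48 − (-32) = -16.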